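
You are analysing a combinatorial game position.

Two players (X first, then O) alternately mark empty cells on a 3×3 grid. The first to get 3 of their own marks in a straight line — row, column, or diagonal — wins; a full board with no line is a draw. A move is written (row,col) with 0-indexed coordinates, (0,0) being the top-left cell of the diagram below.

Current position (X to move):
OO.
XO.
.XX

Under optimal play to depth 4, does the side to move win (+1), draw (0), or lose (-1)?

[OO./XO./.XX] X move#1: (0,2):+1/OOX/XO./.XX*, (1,2):-1/OO./XOX/.XX, (2,0):+1/OO./XO./XXX
[OOX/XO./.XX] O move#2: (1,2):-1/OOX/XOO/.XX*, (2,0):-1/OOX/XO./OXX
[OOX/XOO/.XX] X move#3: (2,0):+1/OOX/XOO/XXX*
[OOX/XOO/XXX] end (terminal -1, O#4); searched OO./XO./.XX to 4

value(OO./XO./.XX, X) = +1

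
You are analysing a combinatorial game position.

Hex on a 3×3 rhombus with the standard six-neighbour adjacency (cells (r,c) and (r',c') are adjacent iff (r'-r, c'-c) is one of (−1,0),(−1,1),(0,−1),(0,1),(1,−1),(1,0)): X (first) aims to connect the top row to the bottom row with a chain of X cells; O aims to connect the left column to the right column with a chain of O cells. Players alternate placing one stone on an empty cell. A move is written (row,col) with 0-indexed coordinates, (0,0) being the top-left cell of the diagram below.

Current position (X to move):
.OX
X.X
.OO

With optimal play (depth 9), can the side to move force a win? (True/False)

X winning at [.OX/X.X/.OO]: True

[.OX/X.X/.OO] X move#1: (0,0):-1/XOX/X.X/.OO, (1,1):-1/.OX/XXX/.OO, (2,0):+1/.OX/X.X/XOO*
[.OX/X.X/XOO] O move#2: (0,0):-1/OOX/X.X/XOO*, (1,1):-1/.OX/XOX/XOO
[OOX/X.X/XOO] X move#3: (1,1):+1/OOX/XXX/XOO*
[OOX/XXX/XOO] end (terminal -1, O#4); searched .OX/X.X/.OO to 9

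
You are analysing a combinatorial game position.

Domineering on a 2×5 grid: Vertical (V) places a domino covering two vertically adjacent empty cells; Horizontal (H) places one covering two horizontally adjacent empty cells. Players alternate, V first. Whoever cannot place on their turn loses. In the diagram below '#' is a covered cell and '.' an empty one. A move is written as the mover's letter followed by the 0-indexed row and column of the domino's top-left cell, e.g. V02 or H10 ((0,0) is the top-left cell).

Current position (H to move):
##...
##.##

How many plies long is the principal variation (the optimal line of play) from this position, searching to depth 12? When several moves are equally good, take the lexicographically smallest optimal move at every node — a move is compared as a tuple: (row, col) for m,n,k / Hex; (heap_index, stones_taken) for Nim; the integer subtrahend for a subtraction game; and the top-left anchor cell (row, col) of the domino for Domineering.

[##.../##.##] H move#1: H02:+1/####./##.##*, H03:-1/##.##/##.##
[####./##.##] end (terminal -1, V#2); searched ##.../##.## to 12

PV length from [##.../##.##]: 1 ply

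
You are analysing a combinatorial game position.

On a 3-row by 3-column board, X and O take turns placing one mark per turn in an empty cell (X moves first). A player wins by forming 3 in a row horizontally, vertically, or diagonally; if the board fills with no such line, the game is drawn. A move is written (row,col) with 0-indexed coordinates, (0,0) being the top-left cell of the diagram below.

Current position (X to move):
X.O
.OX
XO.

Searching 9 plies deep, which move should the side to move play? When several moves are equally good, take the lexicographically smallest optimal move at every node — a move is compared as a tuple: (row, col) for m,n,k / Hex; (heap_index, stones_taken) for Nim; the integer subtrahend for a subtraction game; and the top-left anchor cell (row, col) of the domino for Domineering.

ply 1, X at X.O/.OX/XO. | (0,1)=+0→XXO/.OX/XO.; (1,0)=+1→X.O/XOX/XO.*; (2,2)=-1→X.O/.OX/XOX
ply 2: X.O/XOX/XO. is terminal -1 (O); from X.O/.OX/XO. depth 9

X's best at [X.O/.OX/XO.]: (1,0)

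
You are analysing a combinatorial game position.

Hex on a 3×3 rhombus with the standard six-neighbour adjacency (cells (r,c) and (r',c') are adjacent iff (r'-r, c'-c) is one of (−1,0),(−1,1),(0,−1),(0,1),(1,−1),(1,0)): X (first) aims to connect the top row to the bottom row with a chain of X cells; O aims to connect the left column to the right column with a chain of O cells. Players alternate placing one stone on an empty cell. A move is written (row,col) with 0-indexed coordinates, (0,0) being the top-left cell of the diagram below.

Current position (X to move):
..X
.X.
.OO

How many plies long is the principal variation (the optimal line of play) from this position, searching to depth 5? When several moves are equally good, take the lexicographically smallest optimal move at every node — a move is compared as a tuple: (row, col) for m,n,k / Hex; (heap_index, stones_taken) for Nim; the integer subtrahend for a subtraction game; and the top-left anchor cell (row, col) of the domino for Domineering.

ply 1, X at ..X/.X./.OO | (0,0)=-1→X.X/.X./.OO; (0,1)=-1→.XX/.X./.OO; (1,0)=-1→..X/XX./.OO; (1,2)=-1→..X/.XX/.OO; (2,0)=+1→..X/.X./XOO*
ply 2: ..X/.X./XOO is terminal -1 (O); from ..X/.X./.OO depth 5

PV length from [..X/.X./.OO]: 1 ply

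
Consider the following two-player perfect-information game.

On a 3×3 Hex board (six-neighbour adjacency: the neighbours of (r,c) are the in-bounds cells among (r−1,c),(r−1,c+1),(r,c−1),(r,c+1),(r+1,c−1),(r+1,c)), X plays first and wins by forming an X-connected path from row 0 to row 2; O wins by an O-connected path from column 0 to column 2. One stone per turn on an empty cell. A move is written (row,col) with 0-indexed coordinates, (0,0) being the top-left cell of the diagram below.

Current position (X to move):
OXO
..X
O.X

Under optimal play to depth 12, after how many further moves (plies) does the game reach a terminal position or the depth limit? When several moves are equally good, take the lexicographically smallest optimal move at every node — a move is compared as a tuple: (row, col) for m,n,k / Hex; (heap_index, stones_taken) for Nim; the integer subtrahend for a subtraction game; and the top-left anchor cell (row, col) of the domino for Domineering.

PV length from [OXO/..X/O.X]: 1 ply

ply 1, X at OXO/..X/O.X | (1,0)=-1→OXO/X.X/O.X; (1,1)=+1→OXO/.XX/O.X*; (2,1)=-1→OXO/..X/OXX
ply 2: OXO/.XX/O.X is terminal -1 (O); from OXO/..X/O.X depth 12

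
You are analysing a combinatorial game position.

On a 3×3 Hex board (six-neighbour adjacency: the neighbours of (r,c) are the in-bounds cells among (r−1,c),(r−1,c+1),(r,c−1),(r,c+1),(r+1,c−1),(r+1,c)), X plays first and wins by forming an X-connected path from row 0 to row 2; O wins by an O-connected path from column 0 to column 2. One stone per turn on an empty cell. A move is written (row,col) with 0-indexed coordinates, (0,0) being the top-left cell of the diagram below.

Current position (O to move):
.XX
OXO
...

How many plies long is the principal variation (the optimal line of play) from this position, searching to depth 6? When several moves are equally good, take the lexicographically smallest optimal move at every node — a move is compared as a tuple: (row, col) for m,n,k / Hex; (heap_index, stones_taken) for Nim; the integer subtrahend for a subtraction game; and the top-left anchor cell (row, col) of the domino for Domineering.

p1 O@[.XX/OXO/...]: (0,0)[OXX/OXO/...]-1* (2,0)[.XX/OXO/O..]-1 (2,1)[.XX/OXO/.O.]-1 (2,2)[.XX/OXO/..O]-1
p2 X@[OXX/OXO/...]: (2,0)[OXX/OXO/X..]+1* (2,1)[OXX/OXO/.X.]+1 (2,2)[OXX/OXO/..X]+1
p3 O@[OXX/OXO/X..] terminal -1; root [.XX/OXO/...] d6

PV length from [.XX/OXO/...]: 2 plies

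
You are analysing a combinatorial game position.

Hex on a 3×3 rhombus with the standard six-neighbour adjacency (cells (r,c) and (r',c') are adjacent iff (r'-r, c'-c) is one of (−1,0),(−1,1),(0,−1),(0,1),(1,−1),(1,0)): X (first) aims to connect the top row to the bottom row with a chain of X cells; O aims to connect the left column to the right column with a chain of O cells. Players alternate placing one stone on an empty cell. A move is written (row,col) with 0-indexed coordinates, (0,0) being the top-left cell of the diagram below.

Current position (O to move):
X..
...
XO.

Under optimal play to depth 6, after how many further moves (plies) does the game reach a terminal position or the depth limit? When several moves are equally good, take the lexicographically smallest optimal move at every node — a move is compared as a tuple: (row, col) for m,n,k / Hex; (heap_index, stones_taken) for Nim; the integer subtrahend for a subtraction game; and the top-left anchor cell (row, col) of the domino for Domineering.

ply 1, O at X../.../XO. | (0,1)=-1→XO./.../XO.*; (0,2)=-1→X.O/.../XO.; (1,0)=-1→X../O../XO.; (1,1)=-1→X../.O./XO.; (1,2)=-1→X../..O/XO.; (2,2)=-1→X../.../XOO
ply 2, X at XO./.../XO. | (0,2)=+1→XOX/.../XO.*; (1,0)=+1→XO./X../XO.; (1,1)=+1→XO./.X./XO.; (1,2)=+1→XO./..X/XO.; (2,2)=+1→XO./.../XOX
ply 3, O at XOX/.../XO. | (1,0)=-1→XOX/O../XO.*; (1,1)=-1→XOX/.O./XO.; (1,2)=-1→XOX/..O/XO.; (2,2)=-1→XOX/.../XOO
ply 4, X at XOX/O../XO. | (1,1)=+1→XOX/OX./XO.*; (1,2)=+1→XOX/O.X/XO.; (2,2)=+1→XOX/O../XOX
ply 5: XOX/OX./XO. is terminal -1 (O); from X../.../XO. depth 6

PV length from [X../.../XO.]: 4 plies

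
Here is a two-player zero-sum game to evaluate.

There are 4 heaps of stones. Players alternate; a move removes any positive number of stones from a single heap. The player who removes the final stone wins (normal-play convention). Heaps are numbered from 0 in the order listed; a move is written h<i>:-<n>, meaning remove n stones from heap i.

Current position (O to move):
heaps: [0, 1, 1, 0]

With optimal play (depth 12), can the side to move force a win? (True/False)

O winning at [(0,1,1,0)]: False

[(0,1,1,0)] O move#1: h1:-1:-1/(0,0,1,0)*, h2:-1:-1/(0,1,0,0)
[(0,0,1,0)] X move#2: h2:-1:+1/(0,0,0,0)*
[(0,0,0,0)] end (terminal -1, O#3); searched (0,1,1,0) to 12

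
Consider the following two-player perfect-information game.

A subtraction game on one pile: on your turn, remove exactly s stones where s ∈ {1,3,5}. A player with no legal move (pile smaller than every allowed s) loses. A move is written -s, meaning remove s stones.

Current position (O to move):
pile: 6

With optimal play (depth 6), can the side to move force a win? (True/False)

O winning at [6]: False

ply 1, O at 6 | -1=-1→5*; -3=-1→3; -5=-1→1
ply 2, X at 5 | -1=+1→4*; -3=+1→2; -5=+1→0
ply 3, O at 4 | -1=-1→3*; -3=-1→1
ply 4, X at 3 | -1=+1→2*; -3=+1→0
ply 5, O at 2 | -1=-1→1*
ply 6, X at 1 | -1=+1→0*
ply 7: 0 is terminal -1 (O); from 6 depth 6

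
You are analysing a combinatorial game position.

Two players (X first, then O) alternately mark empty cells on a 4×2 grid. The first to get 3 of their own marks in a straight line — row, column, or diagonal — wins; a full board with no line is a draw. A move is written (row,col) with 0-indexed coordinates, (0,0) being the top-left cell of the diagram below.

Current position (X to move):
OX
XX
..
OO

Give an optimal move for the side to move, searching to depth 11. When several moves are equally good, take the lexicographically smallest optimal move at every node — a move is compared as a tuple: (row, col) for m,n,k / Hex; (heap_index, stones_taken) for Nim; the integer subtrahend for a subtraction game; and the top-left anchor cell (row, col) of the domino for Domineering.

p1 X@[OX/XX/../OO]: (2,0)[OX/XX/X./OO]+0 (2,1)[OX/XX/.X/OO]+1*
p2 O@[OX/XX/.X/OO] terminal -1; root [OX/XX/../OO] d11

X's best at [OX/XX/../OO]: (2,1)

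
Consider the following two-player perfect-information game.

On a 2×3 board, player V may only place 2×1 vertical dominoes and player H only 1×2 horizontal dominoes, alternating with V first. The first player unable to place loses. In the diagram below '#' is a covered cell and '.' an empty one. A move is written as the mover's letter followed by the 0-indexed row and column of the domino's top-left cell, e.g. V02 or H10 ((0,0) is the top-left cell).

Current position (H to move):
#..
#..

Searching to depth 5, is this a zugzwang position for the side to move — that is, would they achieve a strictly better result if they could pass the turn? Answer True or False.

ply 1, H at #../#.. | H01=+1→###/#..*; H11=+1→#../###
ply 2: ###/#.. is terminal -1 (V); from #../#.. depth 5
if H skipped the turn, V would face:
~ ply 1, V at #../#.. | V01=+1→##./##.*; V02=+1→#.#/#.#
~ ply 2: ##./##. is terminal -1 (H); from #../#.. depth 5
compare (H): move=+1 vs pass=-1

zugzwang(#../#.., H) = False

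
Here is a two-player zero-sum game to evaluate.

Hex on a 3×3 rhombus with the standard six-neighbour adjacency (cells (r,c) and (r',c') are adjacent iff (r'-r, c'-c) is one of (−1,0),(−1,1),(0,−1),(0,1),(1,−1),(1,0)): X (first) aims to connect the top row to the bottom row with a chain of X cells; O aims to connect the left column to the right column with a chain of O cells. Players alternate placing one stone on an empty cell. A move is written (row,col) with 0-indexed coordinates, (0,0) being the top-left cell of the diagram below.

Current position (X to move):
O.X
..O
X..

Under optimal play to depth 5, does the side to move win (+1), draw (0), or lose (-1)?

value(O.X/..O/X.., X) = +1

[O.X/..O/X..] X move#1: (0,1):+1/OXX/..O/X..*, (1,0):+1/O.X/X.O/X.., (1,1):+1/O.X/.XO/X.., (2,1):-1/O.X/..O/XX., (2,2):-1/O.X/..O/X.X
[OXX/..O/X..] O move#2: (1,0):-1/OXX/O.O/X..*, (1,1):-1/OXX/.OO/X.., (2,1):-1/OXX/..O/XO., (2,2):-1/OXX/..O/X.O
[OXX/O.O/X..] X move#3: (1,1):+1/OXX/OXO/X..*, (2,1):-1/OXX/O.O/XX., (2,2):-1/OXX/O.O/X.X
[OXX/OXO/X..] end (terminal -1, O#4); searched O.X/..O/X.. to 5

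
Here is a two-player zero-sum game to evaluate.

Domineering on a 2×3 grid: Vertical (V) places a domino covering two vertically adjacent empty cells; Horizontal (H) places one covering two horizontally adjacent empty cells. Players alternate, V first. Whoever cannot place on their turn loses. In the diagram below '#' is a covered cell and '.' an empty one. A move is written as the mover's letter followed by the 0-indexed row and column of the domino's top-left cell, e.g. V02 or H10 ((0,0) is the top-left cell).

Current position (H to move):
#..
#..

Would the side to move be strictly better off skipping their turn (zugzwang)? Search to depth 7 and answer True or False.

p1 H@[#../#..]: H01[###/#..]+1* H11[#../###]+1
p2 V@[###/#..] terminal -1; root [#../#..] d7
pass branch (V moves first from the same position):
  | p1 V@[#../#..]: V01[##./##.]+1* V02[#.#/#.#]+1
  | p2 H@[##./##.] terminal -1; root [#../#..] d7
H moving scores +1; H passing scores -1

zugzwang(#../#.., H) = False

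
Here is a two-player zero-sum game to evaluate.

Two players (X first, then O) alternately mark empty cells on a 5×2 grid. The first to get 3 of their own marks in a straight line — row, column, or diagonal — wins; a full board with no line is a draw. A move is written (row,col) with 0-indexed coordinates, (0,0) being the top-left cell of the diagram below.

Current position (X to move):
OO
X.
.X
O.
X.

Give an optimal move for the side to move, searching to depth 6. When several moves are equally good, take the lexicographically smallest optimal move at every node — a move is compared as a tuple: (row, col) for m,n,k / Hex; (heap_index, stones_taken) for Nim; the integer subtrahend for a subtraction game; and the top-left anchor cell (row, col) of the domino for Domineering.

p1 X@[OO/X./.X/O./X.]: (1,1)[OO/XX/.X/O./X.]+0 (2,0)[OO/X./XX/O./X.]+0 (3,1)[OO/X./.X/OX/X.]+1* (4,1)[OO/X./.X/O./XX]+0
p2 O@[OO/X./.X/OX/X.]: (1,1)[OO/XO/.X/OX/X.]-1* (2,0)[OO/X./OX/OX/X.]-1 (4,1)[OO/X./.X/OX/XO]-1
p3 X@[OO/XO/.X/OX/X.]: (2,0)[OO/XO/XX/OX/X.]+0 (4,1)[OO/XO/.X/OX/XX]+1*
p4 O@[OO/XO/.X/OX/XX] terminal -1; root [OO/X./.X/O./X.] d6

X's best at [OO/X./.X/O./X.]: (3,1)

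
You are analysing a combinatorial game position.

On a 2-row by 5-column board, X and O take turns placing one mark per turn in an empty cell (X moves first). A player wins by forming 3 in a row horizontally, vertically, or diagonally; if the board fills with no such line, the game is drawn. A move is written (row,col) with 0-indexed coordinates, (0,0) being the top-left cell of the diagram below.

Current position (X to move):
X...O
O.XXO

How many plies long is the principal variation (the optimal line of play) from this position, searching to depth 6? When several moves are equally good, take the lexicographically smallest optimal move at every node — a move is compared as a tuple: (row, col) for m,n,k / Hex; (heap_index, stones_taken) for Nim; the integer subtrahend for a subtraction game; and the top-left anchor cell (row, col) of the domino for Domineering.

PV length from [X...O/O.XXO]: 3 plies

[X...O/O.XXO] X move#1: (0,1):+1/XX..O/O.XXO*, (0,2):+1/X.X.O/O.XXO, (0,3):+0/X..XO/O.XXO, (1,1):+1/X...O/OXXXO
[XX..O/O.XXO] O move#2: (0,2):-1/XXO.O/O.XXO*, (0,3):-1/XX.OO/O.XXO, (1,1):-1/XX..O/OOXXO
[XXO.O/O.XXO] X move#3: (0,3):+0/XXOXO/O.XXO, (1,1):+1/XXO.O/OXXXO*
[XXO.O/OXXXO] end (terminal -1, O#4); searched X...O/O.XXO to 6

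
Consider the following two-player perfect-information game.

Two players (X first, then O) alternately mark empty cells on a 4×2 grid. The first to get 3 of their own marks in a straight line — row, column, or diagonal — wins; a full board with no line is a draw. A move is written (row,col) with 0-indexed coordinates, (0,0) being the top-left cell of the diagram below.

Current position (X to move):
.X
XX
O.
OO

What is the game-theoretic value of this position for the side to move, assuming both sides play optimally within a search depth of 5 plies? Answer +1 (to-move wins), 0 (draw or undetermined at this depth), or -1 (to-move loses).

[.X/XX/O./OO] X move#1: (0,0):+0/XX/XX/O./OO, (2,1):+1/.X/XX/OX/OO*
[.X/XX/OX/OO] end (terminal -1, O#2); searched .X/XX/O./OO to 5

value(.X/XX/O./OO, X) = +1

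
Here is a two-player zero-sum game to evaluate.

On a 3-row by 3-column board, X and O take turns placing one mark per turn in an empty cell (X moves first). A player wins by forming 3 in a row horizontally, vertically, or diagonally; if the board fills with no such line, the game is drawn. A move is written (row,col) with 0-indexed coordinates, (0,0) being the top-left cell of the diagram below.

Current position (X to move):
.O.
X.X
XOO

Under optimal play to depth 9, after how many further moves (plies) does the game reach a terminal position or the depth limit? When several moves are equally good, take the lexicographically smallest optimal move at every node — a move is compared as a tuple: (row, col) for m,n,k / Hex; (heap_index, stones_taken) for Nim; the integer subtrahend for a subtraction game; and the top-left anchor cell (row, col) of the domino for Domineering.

ply 1, X at .O./X.X/XOO | (0,0)=+1→XO./X.X/XOO*; (0,2)=-1→.OX/X.X/XOO; (1,1)=+1→.O./XXX/XOO
ply 2: XO./X.X/XOO is terminal -1 (O); from .O./X.X/XOO depth 9

PV length from [.O./X.X/XOO]: 1 ply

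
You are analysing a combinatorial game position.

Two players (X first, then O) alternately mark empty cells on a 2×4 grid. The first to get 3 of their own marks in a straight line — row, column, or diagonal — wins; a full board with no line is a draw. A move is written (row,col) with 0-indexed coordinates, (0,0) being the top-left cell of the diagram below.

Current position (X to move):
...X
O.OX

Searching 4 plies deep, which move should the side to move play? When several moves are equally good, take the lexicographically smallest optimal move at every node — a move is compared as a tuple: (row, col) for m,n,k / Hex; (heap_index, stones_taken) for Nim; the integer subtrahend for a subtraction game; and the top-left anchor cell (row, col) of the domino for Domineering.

X's best at [...X/O.OX]: (1,1)

[...X/O.OX] X move#1: (0,0):-1/X..X/O.OX, (0,1):-1/.X.X/O.OX, (0,2):-1/..XX/O.OX, (1,1):+0/...X/OXOX*
[...X/OXOX] O move#2: (0,0):+0/O..X/OXOX*, (0,1):+0/.O.X/OXOX, (0,2):+0/..OX/OXOX
[O..X/OXOX] X move#3: (0,1):+0/OX.X/OXOX*, (0,2):+0/O.XX/OXOX
[OX.X/OXOX] O move#4: (0,2):+0/OXOX/OXOX*
[OXOX/OXOX] end (terminal +0, X#5); searched ...X/O.OX to 4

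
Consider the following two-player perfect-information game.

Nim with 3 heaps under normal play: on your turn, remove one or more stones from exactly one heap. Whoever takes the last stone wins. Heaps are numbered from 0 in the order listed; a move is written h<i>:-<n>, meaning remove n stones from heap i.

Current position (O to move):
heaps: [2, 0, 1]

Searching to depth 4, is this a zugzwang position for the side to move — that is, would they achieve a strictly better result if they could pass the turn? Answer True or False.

zugzwang((2,0,1), O) = False

[(2,0,1)] O move#1: h0:-1:+1/(1,0,1)*, h0:-2:-1/(0,0,1), h2:-1:-1/(2,0,0)
[(1,0,1)] X move#2: h0:-1:-1/(0,0,1)*, h2:-1:-1/(1,0,0)
[(0,0,1)] O move#3: h2:-1:+1/(0,0,0)*
[(0,0,0)] end (terminal -1, X#4); searched (2,0,1) to 4
pass branch (X moves first from the same position):
  | [(2,0,1)] X move#1: h0:-1:+1/(1,0,1)*, h0:-2:-1/(0,0,1), h2:-1:-1/(2,0,0)
  | [(1,0,1)] O move#2: h0:-1:-1/(0,0,1)*, h2:-1:-1/(1,0,0)
  | [(0,0,1)] X move#3: h2:-1:+1/(0,0,0)*
  | [(0,0,0)] end (terminal -1, O#4); searched (2,0,1) to 4
O moving scores +1; O passing scores -1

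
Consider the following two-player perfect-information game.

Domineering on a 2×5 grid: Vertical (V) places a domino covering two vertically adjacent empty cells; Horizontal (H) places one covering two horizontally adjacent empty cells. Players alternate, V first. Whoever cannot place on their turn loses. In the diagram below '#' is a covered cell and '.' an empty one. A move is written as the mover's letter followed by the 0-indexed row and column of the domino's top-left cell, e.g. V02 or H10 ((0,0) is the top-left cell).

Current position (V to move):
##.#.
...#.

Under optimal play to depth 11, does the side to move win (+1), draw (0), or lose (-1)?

value(##.#./...#., V) = +1

[##.#./...#.] V move#1: V02:+1/####./..##.*, V04:-1/##.##/...##
[####./..##.] H move#2: H10:-1/####./####.*
[####./####.] V move#3: V04:+1/#####/#####*
[#####/#####] end (terminal -1, H#4); searched ##.#./...#. to 11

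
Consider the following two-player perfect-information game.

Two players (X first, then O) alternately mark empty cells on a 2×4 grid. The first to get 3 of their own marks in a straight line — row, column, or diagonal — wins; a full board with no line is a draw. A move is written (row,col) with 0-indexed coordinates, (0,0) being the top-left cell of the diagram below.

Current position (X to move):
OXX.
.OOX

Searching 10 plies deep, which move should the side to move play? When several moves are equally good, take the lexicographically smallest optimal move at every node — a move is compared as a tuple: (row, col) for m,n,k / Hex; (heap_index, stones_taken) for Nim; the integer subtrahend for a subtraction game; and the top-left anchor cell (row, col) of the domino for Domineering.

X's best at [OXX./.OOX]: (0,3)

ply 1, X at OXX./.OOX | (0,3)=+1→OXXX/.OOX*; (1,0)=+0→OXX./XOOX
ply 2: OXXX/.OOX is terminal -1 (O); from OXX./.OOX depth 10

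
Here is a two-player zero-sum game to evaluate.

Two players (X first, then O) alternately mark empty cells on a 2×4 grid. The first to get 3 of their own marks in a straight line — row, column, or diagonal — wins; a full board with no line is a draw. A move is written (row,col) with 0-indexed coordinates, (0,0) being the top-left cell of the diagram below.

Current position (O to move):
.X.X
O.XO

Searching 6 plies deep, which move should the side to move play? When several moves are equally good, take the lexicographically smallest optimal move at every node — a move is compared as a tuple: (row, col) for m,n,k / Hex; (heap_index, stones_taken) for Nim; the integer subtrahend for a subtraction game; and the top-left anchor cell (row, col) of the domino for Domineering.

O's best at [.X.X/O.XO]: (0,2)

ply 1, O at .X.X/O.XO | (0,0)=-1→OX.X/O.XO; (0,2)=+0→.XOX/O.XO*; (1,1)=-1→.X.X/OOXO
ply 2, X at .XOX/O.XO | (0,0)=+0→XXOX/O.XO*; (1,1)=+0→.XOX/OXXO
ply 3, O at XXOX/O.XO | (1,1)=+0→XXOX/OOXO*
ply 4: XXOX/OOXO is terminal +0 (X); from .X.X/O.XO depth 6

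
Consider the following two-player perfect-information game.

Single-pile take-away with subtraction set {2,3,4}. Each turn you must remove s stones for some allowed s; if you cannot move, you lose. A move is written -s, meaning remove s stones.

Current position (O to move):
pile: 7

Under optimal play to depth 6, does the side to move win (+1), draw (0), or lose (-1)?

value(7, O) = -1

p1 O@[7]: -2[5]-1* -3[4]-1 -4[3]-1
p2 X@[5]: -2[3]-1 -3[2]-1 -4[1]+1*
p3 O@[1] terminal -1; root [7] d6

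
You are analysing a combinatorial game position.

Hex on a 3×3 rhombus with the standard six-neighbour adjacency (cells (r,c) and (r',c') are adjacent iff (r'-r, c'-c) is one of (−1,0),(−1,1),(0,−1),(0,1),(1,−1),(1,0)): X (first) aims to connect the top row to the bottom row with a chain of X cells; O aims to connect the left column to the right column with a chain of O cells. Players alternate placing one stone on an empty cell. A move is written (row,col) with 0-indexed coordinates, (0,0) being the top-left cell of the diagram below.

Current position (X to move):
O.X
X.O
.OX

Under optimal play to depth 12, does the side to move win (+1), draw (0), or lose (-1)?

[O.X/X.O/.OX] X move#1: (0,1):-1/OXX/X.O/.OX, (1,1):-1/O.X/XXO/.OX, (2,0):+1/O.X/X.O/XOX*
[O.X/X.O/XOX] O move#2: (0,1):-1/OOX/X.O/XOX*, (1,1):-1/O.X/XOO/XOX
[OOX/X.O/XOX] X move#3: (1,1):+1/OOX/XXO/XOX*
[OOX/XXO/XOX] end (terminal -1, O#4); searched O.X/X.O/.OX to 12

value(O.X/X.O/.OX, X) = +1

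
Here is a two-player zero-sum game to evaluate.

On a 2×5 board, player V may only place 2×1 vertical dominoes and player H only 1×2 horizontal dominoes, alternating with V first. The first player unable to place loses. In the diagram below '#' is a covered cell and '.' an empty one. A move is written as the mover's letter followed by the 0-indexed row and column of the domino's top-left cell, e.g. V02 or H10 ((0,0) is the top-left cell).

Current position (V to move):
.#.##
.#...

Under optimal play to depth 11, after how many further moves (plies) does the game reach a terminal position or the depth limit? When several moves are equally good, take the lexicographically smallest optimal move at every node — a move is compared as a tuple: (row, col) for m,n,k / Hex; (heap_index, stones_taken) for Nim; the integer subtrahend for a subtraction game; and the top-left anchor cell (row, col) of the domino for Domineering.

[.#.##/.#...] V move#1: V00:-1/##.##/##..., V02:+1/.####/.##..*
[.####/.##..] H move#2: H13:-1/.####/.####*
[.####/.####] V move#3: V00:+1/#####/#####*
[#####/#####] end (terminal -1, H#4); searched .#.##/.#... to 11

PV length from [.#.##/.#...]: 3 plies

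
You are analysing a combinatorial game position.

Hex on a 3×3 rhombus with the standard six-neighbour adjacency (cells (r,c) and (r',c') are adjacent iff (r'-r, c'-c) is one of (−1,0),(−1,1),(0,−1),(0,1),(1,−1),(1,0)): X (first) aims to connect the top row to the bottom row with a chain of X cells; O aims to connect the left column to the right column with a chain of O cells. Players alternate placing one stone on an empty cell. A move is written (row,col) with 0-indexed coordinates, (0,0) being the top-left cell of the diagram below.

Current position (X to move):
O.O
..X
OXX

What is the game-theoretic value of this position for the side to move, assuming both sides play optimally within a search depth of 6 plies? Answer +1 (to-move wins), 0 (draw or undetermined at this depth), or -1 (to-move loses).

p1 X@[O.O/..X/OXX]: (0,1)[OXO/..X/OXX]-1* (1,0)[O.O/X.X/OXX]-1 (1,1)[O.O/.XX/OXX]-1
p2 O@[OXO/..X/OXX]: (1,0)[OXO/O.X/OXX]-1 (1,1)[OXO/.OX/OXX]+1*
p3 X@[OXO/.OX/OXX] terminal -1; root [O.O/..X/OXX] d6

value(O.O/..X/OXX, X) = -1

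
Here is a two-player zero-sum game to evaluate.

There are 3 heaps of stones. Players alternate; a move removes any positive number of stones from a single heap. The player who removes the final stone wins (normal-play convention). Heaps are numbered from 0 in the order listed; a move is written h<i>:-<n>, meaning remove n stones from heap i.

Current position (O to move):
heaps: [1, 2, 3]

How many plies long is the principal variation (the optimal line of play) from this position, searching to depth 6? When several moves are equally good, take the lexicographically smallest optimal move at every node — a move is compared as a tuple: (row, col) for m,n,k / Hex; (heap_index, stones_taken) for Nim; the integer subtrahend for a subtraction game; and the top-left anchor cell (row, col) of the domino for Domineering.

ply 1, O at (1,2,3) | h0:-1=-1→(0,2,3)*; h1:-1=-1→(1,1,3); h1:-2=-1→(1,0,3); h2:-1=-1→(1,2,2); h2:-2=-1→(1,2,1); h2:-3=-1→(1,2,0)
ply 2, X at (0,2,3) | h1:-1=-1→(0,1,3); h1:-2=-1→(0,0,3); h2:-1=+1→(0,2,2)*; h2:-2=-1→(0,2,1); h2:-3=-1→(0,2,0)
ply 3, O at (0,2,2) | h1:-1=-1→(0,1,2)*; h1:-2=-1→(0,0,2); h2:-1=-1→(0,2,1); h2:-2=-1→(0,2,0)
ply 4, X at (0,1,2) | h1:-1=-1→(0,0,2); h2:-1=+1→(0,1,1)*; h2:-2=-1→(0,1,0)
ply 5, O at (0,1,1) | h1:-1=-1→(0,0,1)*; h2:-1=-1→(0,1,0)
ply 6, X at (0,0,1) | h2:-1=+1→(0,0,0)*
ply 7: (0,0,0) is terminal -1 (O); from (1,2,3) depth 6

PV length from [(1,2,3)]: 6 plies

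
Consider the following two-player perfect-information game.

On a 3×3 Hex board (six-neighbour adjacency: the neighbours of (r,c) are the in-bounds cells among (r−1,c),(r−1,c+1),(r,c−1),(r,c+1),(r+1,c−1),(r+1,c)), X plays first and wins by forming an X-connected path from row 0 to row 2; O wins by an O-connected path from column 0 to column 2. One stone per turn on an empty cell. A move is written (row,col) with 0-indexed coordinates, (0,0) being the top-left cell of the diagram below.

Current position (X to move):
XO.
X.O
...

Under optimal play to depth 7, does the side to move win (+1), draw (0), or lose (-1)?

value(XO./X.O/..., X) = +1

p1 X@[XO./X.O/...]: (0,2)[XOX/X.O/...]-1 (1,1)[XO./XXO/...]+1* (2,0)[XO./X.O/X..]+1 (2,1)[XO./X.O/.X.]+1 (2,2)[XO./X.O/..X]-1
p2 O@[XO./XXO/...]: (0,2)[XOO/XXO/...]-1* (2,0)[XO./XXO/O..]-1 (2,1)[XO./XXO/.O.]-1 (2,2)[XO./XXO/..O]-1
p3 X@[XOO/XXO/...]: (2,0)[XOO/XXO/X..]+1* (2,1)[XOO/XXO/.X.]+1 (2,2)[XOO/XXO/..X]+1
p4 O@[XOO/XXO/X..] terminal -1; root [XO./X.O/...] d7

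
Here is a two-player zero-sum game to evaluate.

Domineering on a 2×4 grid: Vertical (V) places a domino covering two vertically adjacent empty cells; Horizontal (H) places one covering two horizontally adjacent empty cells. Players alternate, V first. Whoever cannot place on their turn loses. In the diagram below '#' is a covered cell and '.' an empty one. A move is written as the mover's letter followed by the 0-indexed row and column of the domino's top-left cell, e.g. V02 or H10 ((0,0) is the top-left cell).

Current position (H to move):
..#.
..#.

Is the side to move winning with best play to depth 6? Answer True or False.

ply 1, H at ..#./..#. | H00=+1→###./..#.*; H10=+1→..#./###.
ply 2, V at ###./..#. | V03=-1→####/..##*
ply 3, H at ####/..## | H10=+1→####/####*
ply 4: ####/#### is terminal -1 (V); from ..#./..#. depth 6

H winning at [..#./..#.]: True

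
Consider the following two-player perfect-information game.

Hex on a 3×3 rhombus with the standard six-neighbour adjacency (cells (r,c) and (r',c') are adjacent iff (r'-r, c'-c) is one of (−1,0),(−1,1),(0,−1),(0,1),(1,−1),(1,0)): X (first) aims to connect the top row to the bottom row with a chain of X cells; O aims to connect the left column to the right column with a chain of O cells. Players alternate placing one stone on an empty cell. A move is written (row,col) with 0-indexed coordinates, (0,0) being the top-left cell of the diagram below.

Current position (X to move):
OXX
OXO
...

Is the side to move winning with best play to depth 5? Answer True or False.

X winning at [OXX/OXO/...]: True

p1 X@[OXX/OXO/...]: (2,0)[OXX/OXO/X..]+1* (2,1)[OXX/OXO/.X.]+1 (2,2)[OXX/OXO/..X]+1
p2 O@[OXX/OXO/X..] terminal -1; root [OXX/OXO/...] d5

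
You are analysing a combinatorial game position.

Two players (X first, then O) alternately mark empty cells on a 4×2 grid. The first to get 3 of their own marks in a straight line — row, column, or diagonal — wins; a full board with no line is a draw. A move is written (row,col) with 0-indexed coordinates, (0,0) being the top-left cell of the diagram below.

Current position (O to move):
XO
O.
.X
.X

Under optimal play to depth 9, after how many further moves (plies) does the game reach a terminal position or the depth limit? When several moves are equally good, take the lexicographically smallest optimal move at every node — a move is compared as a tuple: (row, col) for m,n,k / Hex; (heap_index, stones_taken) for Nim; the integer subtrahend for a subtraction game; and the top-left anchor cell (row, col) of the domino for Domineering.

PV length from [XO/O./.X/.X]: 3 plies

ply 1, O at XO/O./.X/.X | (1,1)=+0→XO/OO/.X/.X*; (2,0)=-1→XO/O./OX/.X; (3,0)=-1→XO/O./.X/OX
ply 2, X at XO/OO/.X/.X | (2,0)=+0→XO/OO/XX/.X*; (3,0)=+0→XO/OO/.X/XX
ply 3, O at XO/OO/XX/.X | (3,0)=+0→XO/OO/XX/OX*
ply 4: XO/OO/XX/OX is terminal +0 (X); from XO/O./.X/.X depth 9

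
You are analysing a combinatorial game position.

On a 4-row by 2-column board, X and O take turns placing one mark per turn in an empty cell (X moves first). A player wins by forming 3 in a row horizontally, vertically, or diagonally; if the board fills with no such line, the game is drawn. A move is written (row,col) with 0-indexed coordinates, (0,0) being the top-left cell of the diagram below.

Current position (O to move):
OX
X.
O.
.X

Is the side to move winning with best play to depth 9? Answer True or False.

O winning at [OX/X./O./.X]: False

ply 1, O at OX/X./O./.X | (1,1)=+0→OX/XO/O./.X*; (2,1)=+0→OX/X./OO/.X; (3,0)=+0→OX/X./O./OX
ply 2, X at OX/XO/O./.X | (2,1)=+0→OX/XO/OX/.X*; (3,0)=+0→OX/XO/O./XX
ply 3, O at OX/XO/OX/.X | (3,0)=+0→OX/XO/OX/OX*
ply 4: OX/XO/OX/OX is terminal +0 (X); from OX/X./O./.X depth 9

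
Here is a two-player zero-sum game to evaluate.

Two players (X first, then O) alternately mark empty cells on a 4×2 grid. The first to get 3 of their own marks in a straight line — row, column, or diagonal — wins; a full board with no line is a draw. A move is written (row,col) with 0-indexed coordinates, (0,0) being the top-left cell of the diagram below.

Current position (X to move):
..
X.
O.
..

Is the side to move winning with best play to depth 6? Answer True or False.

X winning at [../X./O./..]: False

ply 1, X at ../X./O./.. | (0,0)=+0→X./X./O./..*; (0,1)=+0→.X/X./O./..; (1,1)=+0→../XX/O./..; (2,1)=+0→../X./OX/..; (3,0)=+0→../X./O./X.; (3,1)=+0→../X./O./.X
ply 2, O at X./X./O./.. | (0,1)=+0→XO/X./O./..*; (1,1)=+0→X./XO/O./..; (2,1)=+0→X./X./OO/..; (3,0)=+0→X./X./O./O.; (3,1)=+0→X./X./O./.O
ply 3, X at XO/X./O./.. | (1,1)=+0→XO/XX/O./..*; (2,1)=+0→XO/X./OX/..; (3,0)=+0→XO/X./O./X.; (3,1)=+0→XO/X./O./.X
ply 4, O at XO/XX/O./.. | (2,1)=+0→XO/XX/OO/..*; (3,0)=+0→XO/XX/O./O.; (3,1)=+0→XO/XX/O./.O
ply 5, X at XO/XX/OO/.. | (3,0)=+0→XO/XX/OO/X.*; (3,1)=+0→XO/XX/OO/.X
ply 6, O at XO/XX/OO/X. | (3,1)=+0→XO/XX/OO/XO*
ply 7: XO/XX/OO/XO is terminal +0 (X); from ../X./O./.. depth 6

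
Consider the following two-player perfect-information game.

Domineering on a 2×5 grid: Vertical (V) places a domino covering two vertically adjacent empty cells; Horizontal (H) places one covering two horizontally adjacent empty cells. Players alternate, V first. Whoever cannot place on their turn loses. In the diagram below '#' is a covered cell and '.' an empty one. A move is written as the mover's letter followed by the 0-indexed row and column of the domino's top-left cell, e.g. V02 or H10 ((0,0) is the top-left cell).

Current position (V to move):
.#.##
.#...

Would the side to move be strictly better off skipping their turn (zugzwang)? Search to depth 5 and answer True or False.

[.#.##/.#...] V move#1: V00:-1/##.##/##..., V02:+1/.####/.##..*
[.####/.##..] H move#2: H13:-1/.####/.####*
[.####/.####] V move#3: V00:+1/#####/#####*
[#####/#####] end (terminal -1, H#4); searched .#.##/.#... to 5
suppose V passes — search the same position with H to move:
pass> [.#.##/.#...] H move#1: H12:-1/.#.##/.###.*, H13:-1/.#.##/.#.##
pass> [.#.##/.###.] V move#2: V00:+1/##.##/####.*
pass> [##.##/####.] end (terminal -1, H#3); searched .#.##/.#... to 5
for V: play +1, pass +1

zugzwang(.#.##/.#..., V) = False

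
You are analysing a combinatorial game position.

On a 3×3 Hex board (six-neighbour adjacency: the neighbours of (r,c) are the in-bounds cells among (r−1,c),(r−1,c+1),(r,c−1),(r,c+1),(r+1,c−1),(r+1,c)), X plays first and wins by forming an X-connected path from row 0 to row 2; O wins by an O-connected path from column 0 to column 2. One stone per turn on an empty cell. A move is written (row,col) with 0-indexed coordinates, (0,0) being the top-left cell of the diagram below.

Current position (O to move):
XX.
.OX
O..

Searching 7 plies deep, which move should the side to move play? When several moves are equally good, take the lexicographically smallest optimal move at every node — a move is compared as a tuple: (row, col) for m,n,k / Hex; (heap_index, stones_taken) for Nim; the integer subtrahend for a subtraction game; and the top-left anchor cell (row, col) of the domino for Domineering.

p1 O@[XX./.OX/O..]: (0,2)[XXO/.OX/O..]+1* (1,0)[XX./OOX/O..]-1 (2,1)[XX./.OX/OO.]+1 (2,2)[XX./.OX/O.O]+1
p2 X@[XXO/.OX/O..] terminal -1; root [XX./.OX/O..] d7

O's best at [XX./.OX/O..]: (0,2)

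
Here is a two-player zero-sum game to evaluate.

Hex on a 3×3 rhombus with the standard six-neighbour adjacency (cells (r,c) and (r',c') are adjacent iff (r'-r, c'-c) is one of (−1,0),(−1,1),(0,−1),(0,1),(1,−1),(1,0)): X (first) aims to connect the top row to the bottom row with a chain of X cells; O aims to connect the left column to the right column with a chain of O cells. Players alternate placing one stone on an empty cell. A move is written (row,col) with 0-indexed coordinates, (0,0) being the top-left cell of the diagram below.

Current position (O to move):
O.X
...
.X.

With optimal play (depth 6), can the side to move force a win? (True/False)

[O.X/.../.X.] O move#1: (0,1):-1/OOX/.../.X.*, (1,0):-1/O.X/O../.X., (1,1):-1/O.X/.O./.X., (1,2):-1/O.X/..O/.X., (2,0):-1/O.X/.../OX., (2,2):-1/O.X/.../.XO
[OOX/.../.X.] X move#2: (1,0):+1/OOX/X../.X.*, (1,1):+1/OOX/.X./.X., (1,2):+1/OOX/..X/.X., (2,0):+1/OOX/.../XX., (2,2):+1/OOX/.../.XX
[OOX/X../.X.] O move#3: (1,1):-1/OOX/XO./.X.*, (1,2):-1/OOX/X.O/.X., (2,0):-1/OOX/X../OX., (2,2):-1/OOX/X../.XO
[OOX/XO./.X.] X move#4: (1,2):+1/OOX/XOX/.X.*, (2,0):-1/OOX/XO./XX., (2,2):-1/OOX/XO./.XX
[OOX/XOX/.X.] end (terminal -1, O#5); searched O.X/.../.X. to 6

O winning at [O.X/.../.X.]: False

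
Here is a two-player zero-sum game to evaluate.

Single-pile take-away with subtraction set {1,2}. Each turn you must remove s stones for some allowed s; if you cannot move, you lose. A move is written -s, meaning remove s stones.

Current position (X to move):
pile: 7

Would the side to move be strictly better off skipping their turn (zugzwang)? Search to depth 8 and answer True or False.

ply 1, X at 7 | -1=+1→6*; -2=-1→5
ply 2, O at 6 | -1=-1→5*; -2=-1→4
ply 3, X at 5 | -1=-1→4; -2=+1→3*
ply 4, O at 3 | -1=-1→2*; -2=-1→1
ply 5, X at 2 | -1=-1→1; -2=+1→0*
ply 6: 0 is terminal -1 (O); from 7 depth 8
pass branch (O moves first from the same position):
  | ply 1, O at 7 | -1=+1→6*; -2=-1→5
  | ply 2, X at 6 | -1=-1→5*; -2=-1→4
  | ply 3, O at 5 | -1=-1→4; -2=+1→3*
  | ply 4, X at 3 | -1=-1→2*; -2=-1→1
  | ply 5, O at 2 | -1=-1→1; -2=+1→0*
  | ply 6: 0 is terminal -1 (X); from 7 depth 8
X moving scores +1; X passing scores -1

zugzwang(7, X) = False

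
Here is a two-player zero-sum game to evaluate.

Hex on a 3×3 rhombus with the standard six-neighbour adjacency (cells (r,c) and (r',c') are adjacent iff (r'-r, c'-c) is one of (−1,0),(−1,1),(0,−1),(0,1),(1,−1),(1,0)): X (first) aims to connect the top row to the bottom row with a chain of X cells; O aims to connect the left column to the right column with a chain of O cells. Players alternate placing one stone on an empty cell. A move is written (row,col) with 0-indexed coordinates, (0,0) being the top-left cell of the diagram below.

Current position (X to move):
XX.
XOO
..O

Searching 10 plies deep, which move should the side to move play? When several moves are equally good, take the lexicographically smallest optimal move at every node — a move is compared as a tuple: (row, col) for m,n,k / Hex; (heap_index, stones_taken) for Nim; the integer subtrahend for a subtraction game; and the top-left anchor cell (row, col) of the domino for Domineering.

p1 X@[XX./XOO/..O]: (0,2)[XXX/XOO/..O]-1 (2,0)[XX./XOO/X.O]+1* (2,1)[XX./XOO/.XO]-1
p2 O@[XX./XOO/X.O] terminal -1; root [XX./XOO/..O] d10

X's best at [XX./XOO/..O]: (2,0)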